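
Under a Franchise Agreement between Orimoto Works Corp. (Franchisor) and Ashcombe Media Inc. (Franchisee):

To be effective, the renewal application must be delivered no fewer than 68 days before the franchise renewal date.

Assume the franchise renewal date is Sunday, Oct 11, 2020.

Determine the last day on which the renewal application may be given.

Counting back 68 calendar days from Oct 11, 2020 gives Aug 4, 2020.

Aug 4, 2020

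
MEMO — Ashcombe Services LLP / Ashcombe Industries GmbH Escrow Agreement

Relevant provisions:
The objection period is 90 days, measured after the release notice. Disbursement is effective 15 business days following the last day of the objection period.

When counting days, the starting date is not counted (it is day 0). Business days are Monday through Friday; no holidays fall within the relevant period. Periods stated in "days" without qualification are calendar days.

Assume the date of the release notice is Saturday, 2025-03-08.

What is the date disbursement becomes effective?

2025-06-27

Adding 90 calendar days to 2025-03-08 gives 2025-06-06, which is the last day of the objection period.
The date disbursement becomes effective: 15 business days after Friday, 2025-06-06, skipping weekends — Jun 9, Jun 10, Jun 11, Jun 12, …, Jun 25, Jun 26, Jun 27 — lands on Friday, 2025-06-27.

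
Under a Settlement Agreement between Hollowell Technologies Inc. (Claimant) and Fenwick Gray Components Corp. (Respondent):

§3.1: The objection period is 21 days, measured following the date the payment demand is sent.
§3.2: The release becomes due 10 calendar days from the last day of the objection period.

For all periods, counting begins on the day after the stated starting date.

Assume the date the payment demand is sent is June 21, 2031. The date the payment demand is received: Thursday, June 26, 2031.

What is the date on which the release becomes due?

July 22, 2031

Adding 21 calendar days to June 21, 2031 gives July 12, 2031, which is the last day of the objection period.
The date on which the release becomes due: 10 calendar days after July 12, 2031 is July 22, 2031.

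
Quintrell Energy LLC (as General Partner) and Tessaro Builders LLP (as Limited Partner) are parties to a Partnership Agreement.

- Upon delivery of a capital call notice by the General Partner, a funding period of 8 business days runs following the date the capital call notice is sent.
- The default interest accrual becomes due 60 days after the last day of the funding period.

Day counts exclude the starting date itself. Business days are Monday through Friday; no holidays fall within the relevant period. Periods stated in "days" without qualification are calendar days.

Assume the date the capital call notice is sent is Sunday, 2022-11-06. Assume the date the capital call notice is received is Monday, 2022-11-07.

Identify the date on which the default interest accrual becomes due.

2023-01-15

The last day of the funding period: counting 8 business days from Sunday, 2022-11-06 (Nov 7, Nov 8, Nov 9, Nov 10, Nov 11, Nov 14, Nov 15, Nov 16, skipping weekends) reaches Wednesday, 2022-11-16.
The date on which the default interest accrual becomes due: 2022-11-16 + 60 days = 2023-01-15.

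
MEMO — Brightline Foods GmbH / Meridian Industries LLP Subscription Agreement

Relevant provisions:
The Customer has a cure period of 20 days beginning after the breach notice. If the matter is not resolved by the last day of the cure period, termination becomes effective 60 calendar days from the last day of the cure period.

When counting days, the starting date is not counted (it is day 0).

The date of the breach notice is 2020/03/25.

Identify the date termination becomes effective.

2020/06/13

The last day of the cure period: 2020/03/25 + 20 days = 2020/04/14.
Adding 60 calendar days to 2020/04/14 gives 2020/06/13, which is the date termination becomes effective.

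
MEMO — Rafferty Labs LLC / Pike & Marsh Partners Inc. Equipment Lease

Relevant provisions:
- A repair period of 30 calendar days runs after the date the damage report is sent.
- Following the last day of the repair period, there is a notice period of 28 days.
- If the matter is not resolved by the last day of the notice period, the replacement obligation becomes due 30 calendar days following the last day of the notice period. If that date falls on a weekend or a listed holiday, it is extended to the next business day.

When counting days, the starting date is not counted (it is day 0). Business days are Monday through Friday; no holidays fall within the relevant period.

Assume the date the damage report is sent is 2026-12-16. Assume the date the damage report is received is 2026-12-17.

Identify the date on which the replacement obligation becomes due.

2027-03-15

The last day of the repair period: 2026-12-16 + 30 days = 2027-01-15.
Adding 28 calendar days to 2027-01-15 gives 2027-02-12, which is the last day of the notice period.
Adding 30 calendar days to 2027-02-12 gives 2027-03-14, which is the date on which the replacement obligation becomes due. That falls on a Sunday, so it rolls to the next business day, Monday, 2027-03-15.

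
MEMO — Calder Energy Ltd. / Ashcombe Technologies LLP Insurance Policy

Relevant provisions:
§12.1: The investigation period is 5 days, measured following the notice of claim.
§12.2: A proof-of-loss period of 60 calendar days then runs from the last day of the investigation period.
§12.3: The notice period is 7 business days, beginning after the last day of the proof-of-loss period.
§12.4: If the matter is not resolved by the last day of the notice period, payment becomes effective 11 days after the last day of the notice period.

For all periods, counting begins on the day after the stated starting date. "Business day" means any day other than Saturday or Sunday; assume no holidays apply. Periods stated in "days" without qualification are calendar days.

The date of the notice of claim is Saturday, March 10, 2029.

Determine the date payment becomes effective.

June 3, 2029

The last day of the investigation period: 5 calendar days after March 10, 2029 is March 15, 2029.
Adding 60 calendar days to March 15, 2029 gives May 14, 2029, which is the last day of the proof-of-loss period.
The last day of the notice period: 7 business days after Monday, May 14, 2029, skipping weekends — May 15, May 16, May 17, May 18, May 21, May 22, May 23 — lands on Wednesday, May 23, 2029.
The date payment becomes effective: May 23, 2029 + 11 days = June 3, 2029.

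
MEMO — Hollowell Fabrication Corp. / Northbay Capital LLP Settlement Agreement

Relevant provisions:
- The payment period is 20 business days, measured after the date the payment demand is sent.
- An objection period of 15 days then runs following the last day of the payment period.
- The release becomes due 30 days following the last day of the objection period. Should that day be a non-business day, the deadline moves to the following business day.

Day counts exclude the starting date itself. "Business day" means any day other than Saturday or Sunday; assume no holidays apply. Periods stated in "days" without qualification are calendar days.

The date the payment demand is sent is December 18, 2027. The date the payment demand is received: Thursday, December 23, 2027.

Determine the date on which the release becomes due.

The last day of the payment period: 20 business days after Saturday, December 18, 2027, skipping weekends — Dec 20, Dec 21, Dec 22, Dec 23, …, Jan 12, Jan 13, Jan 14 — lands on Friday, January 14, 2028.
Adding 15 calendar days to January 14, 2028 gives January 29, 2028, which is the last day of the objection period.
The date on which the release becomes due: 30 calendar days after January 29, 2028 is February 28, 2028. February 28, 2028 is a Monday, so no roll-forward applies.

February 28, 2028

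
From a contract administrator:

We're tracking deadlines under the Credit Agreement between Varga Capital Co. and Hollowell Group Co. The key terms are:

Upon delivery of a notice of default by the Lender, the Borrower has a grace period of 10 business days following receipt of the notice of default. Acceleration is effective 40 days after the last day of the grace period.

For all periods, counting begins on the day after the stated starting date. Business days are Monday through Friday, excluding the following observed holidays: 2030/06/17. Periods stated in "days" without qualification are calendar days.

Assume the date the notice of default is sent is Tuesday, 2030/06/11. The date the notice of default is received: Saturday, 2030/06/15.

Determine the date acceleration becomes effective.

2030/08/10

The last day of the grace period: counting 10 business days from Saturday, 2030/06/15 (Jun 18, Jun 19, Jun 20, Jun 21, Jun 24, Jun 25, Jun 26, Jun 27, Jun 28, Jul 1, skipping weekends and the listed holiday on Jun 17) reaches Monday, 2030/07/01.
Adding 40 calendar days to 2030/07/01 gives 2030/08/10, which is the date acceleration becomes effective.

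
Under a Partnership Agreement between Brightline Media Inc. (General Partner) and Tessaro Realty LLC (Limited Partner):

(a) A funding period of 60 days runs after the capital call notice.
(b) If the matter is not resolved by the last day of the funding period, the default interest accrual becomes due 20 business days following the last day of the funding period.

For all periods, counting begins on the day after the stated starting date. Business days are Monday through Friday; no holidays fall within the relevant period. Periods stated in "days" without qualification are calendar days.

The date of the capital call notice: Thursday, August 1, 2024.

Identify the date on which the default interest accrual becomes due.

October 28, 2024

The last day of the funding period: 60 calendar days after August 1, 2024 is September 30, 2024.
From Monday, September 30, 2024, 20 business days (Oct 1, Oct 2, Oct 3, Oct 4, …, Oct 24, Oct 25, Oct 28, skipping weekends) brings us to Monday, October 28, 2024, which is the date on which the default interest accrual becomes due.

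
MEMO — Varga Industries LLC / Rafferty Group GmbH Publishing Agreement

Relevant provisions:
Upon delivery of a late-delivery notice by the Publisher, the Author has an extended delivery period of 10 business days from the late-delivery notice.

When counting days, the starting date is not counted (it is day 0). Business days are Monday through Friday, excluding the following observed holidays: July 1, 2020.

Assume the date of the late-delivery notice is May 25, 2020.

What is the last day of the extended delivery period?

The last day of the extended delivery period: counting 10 business days from Monday, May 25, 2020 (May 26, May 27, May 28, May 29, Jun 1, Jun 2, Jun 3, Jun 4, Jun 5, Jun 8, skipping weekends) reaches Monday, June 8, 2020.

June 8, 2020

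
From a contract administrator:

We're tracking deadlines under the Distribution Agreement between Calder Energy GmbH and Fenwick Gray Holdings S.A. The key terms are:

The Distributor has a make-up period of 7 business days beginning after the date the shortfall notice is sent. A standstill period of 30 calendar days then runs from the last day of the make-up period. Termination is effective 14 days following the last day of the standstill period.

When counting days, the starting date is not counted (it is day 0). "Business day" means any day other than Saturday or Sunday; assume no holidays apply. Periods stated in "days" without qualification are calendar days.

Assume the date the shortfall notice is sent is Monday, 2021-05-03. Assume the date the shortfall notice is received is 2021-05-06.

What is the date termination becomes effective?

2021-06-25

From Monday, 2021-05-03, 7 business days (May 4, May 5, May 6, May 7, May 10, May 11, May 12, skipping weekends) brings us to Wednesday, 2021-05-12, which is the last day of the make-up period.
The last day of the standstill period: 30 calendar days after 2021-05-12 is 2021-06-11.
The date termination becomes effective: 14 calendar days after 2021-06-11 is 2021-06-25.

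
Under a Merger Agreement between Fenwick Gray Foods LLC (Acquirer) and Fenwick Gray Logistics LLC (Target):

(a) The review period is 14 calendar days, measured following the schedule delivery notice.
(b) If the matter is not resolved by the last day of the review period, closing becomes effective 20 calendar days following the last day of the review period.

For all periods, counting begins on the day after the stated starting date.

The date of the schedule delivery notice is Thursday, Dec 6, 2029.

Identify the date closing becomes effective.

The last day of the review period: 14 calendar days after Dec 6, 2029 is Dec 20, 2029.
The date closing becomes effective: 20 calendar days after Dec 20, 2029 is Jan 9, 2030.

Jan 9, 2030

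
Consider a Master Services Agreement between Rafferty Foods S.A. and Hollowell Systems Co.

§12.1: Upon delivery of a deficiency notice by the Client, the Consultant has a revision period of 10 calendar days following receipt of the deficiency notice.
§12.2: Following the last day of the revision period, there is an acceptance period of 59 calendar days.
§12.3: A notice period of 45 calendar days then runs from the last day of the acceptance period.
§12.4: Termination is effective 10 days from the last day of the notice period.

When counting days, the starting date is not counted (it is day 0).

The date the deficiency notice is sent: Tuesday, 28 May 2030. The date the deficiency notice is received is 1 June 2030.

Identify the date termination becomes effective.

3 October 2030

The last day of the revision period: 1 June 2030 + 10 days = 11 June 2030.
Adding 59 calendar days to 11 June 2030 gives 9 August 2030, which is the last day of the acceptance period.
Adding 45 calendar days to 9 August 2030 gives 23 September 2030, which is the last day of the notice period.
The date termination becomes effective: 23 September 2030 + 10 days = 3 October 2030.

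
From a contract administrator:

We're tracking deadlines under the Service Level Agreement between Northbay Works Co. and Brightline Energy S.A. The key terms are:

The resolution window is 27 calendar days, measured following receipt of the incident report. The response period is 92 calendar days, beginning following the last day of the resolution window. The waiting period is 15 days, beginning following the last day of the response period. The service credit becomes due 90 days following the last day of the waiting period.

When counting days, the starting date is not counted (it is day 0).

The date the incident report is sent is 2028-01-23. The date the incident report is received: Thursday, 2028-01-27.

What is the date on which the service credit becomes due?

The last day of the resolution window: 2028-01-27 + 27 days = 2028-02-23.
The last day of the response period: 92 calendar days after 2028-02-23 is 2028-05-25.
The last day of the waiting period: 2028-05-25 + 15 days = 2028-06-09.
The date on which the service credit becomes due: 2028-06-09 + 90 days = 2028-09-07.

2028-09-07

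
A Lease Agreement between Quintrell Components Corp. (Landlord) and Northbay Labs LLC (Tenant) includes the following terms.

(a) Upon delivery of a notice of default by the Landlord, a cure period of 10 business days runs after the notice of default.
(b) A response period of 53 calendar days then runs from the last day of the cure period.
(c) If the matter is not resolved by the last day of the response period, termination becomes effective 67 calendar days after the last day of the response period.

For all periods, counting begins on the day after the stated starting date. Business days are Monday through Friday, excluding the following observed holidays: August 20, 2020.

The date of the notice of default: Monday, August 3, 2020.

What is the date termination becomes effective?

December 15, 2020

The last day of the cure period: 10 business days after Monday, August 3, 2020, skipping weekends — Aug 4, Aug 5, Aug 6, Aug 7, Aug 10, Aug 11, Aug 12, Aug 13, Aug 14, Aug 17 — lands on Monday, August 17, 2020.
The last day of the response period: August 17, 2020 + 53 days = October 9, 2020.
The date termination becomes effective: 67 calendar days after October 9, 2020 is December 15, 2020.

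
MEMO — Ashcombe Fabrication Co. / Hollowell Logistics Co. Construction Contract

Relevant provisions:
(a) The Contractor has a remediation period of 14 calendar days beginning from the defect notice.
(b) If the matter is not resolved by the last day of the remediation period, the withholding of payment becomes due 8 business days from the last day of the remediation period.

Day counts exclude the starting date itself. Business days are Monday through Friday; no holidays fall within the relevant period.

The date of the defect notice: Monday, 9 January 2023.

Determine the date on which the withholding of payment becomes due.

Adding 14 calendar days to 9 January 2023 gives 23 January 2023, which is the last day of the remediation period.
The date on which the withholding of payment becomes due: counting 8 business days from Monday, 23 January 2023 (Jan 24, Jan 25, Jan 26, Jan 27, Jan 30, Jan 31, Feb 1, Feb 2, skipping weekends) reaches Thursday, 2 February 2023.

2 February 2023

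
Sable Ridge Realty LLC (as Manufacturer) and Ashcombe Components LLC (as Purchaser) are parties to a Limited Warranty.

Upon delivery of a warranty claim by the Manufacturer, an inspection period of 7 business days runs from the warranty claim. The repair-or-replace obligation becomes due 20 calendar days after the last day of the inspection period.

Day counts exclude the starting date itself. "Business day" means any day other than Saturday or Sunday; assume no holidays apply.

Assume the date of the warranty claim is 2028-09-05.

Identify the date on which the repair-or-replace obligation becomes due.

2028-10-04

The last day of the inspection period: 7 business days after Tuesday, 2028-09-05, skipping weekends — Sep 6, Sep 7, Sep 8, Sep 11, Sep 12, Sep 13, Sep 14 — lands on Thursday, 2028-09-14.
The date on which the repair-or-replace obligation becomes due: 2028-09-14 + 20 days = 2028-10-04.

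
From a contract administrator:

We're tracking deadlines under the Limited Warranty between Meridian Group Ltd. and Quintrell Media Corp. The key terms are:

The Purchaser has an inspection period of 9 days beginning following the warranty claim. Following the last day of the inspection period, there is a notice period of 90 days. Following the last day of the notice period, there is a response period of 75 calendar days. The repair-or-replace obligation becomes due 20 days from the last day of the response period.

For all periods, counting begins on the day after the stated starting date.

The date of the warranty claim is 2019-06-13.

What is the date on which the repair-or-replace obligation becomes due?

The last day of the inspection period: 2019-06-13 + 9 days = 2019-06-22.
The last day of the notice period: 90 calendar days after 2019-06-22 is 2019-09-20.
Adding 75 calendar days to 2019-09-20 gives 2019-12-04, which is the last day of the response period.
The date on which the repair-or-replace obligation becomes due: 2019-12-04 + 20 days = 2019-12-24.

2019-12-24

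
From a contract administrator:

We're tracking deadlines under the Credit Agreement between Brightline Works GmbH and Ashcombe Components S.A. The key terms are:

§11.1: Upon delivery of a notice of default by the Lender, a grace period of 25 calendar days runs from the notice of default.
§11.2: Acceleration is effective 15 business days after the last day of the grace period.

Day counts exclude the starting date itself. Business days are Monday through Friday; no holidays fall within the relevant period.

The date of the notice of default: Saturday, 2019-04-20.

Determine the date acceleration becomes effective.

2019-06-05

The last day of the grace period: 25 calendar days after 2019-04-20 is 2019-05-15.
The date acceleration becomes effective: counting 15 business days from Wednesday, 2019-05-15 (May 16, May 17, May 20, May 21, …, Jun 3, Jun 4, Jun 5, skipping weekends) reaches Wednesday, 2019-06-05.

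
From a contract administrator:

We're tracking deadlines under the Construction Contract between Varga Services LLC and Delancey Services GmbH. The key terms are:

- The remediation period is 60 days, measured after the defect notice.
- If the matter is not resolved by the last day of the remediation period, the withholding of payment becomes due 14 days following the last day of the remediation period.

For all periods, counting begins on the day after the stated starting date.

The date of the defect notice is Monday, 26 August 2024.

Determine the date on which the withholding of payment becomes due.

8 November 2024

The last day of the remediation period: 60 calendar days after 26 August 2024 is 25 October 2024.
Adding 14 calendar days to 25 October 2024 gives 8 November 2024, which is the date on which the withholding of payment becomes due.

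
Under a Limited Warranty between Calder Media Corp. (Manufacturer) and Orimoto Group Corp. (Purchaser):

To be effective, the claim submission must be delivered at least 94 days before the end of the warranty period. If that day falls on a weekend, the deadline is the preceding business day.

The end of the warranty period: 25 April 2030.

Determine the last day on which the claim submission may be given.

21 January 2030

Counting back 94 calendar days from 25 April 2030 gives 21 January 2030. That is a Monday, so no adjustment is needed.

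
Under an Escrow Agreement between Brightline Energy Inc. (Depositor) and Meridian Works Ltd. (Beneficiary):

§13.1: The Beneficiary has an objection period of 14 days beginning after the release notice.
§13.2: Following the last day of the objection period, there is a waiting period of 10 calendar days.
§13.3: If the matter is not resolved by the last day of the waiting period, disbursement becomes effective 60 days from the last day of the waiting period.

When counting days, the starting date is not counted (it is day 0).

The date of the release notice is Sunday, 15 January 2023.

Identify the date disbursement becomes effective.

9 April 2023

Adding 14 calendar days to 15 January 2023 gives 29 January 2023, which is the last day of the objection period.
Adding 10 calendar days to 29 January 2023 gives 8 February 2023, which is the last day of the waiting period.
The date disbursement becomes effective: 60 calendar days after 8 February 2023 is 9 April 2023.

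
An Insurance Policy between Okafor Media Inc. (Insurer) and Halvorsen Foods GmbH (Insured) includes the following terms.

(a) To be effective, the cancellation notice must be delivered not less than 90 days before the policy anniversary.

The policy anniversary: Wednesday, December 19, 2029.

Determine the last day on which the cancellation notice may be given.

Counting back 90 calendar days from December 19, 2029 gives September 20, 2029.

September 20, 2029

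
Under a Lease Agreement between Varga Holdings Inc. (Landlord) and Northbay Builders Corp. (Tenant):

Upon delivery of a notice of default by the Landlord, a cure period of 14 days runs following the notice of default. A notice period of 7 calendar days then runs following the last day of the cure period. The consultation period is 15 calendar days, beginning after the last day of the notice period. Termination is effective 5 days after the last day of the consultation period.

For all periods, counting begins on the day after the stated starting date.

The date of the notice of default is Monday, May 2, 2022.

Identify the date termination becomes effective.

Jun 12, 2022

The last day of the cure period: 14 calendar days after May 2, 2022 is May 16, 2022.
The last day of the notice period: 7 calendar days after May 16, 2022 is May 23, 2022.
The last day of the consultation period: May 23, 2022 + 15 days = Jun 7, 2022.
Adding 5 calendar days to Jun 7, 2022 gives Jun 12, 2022, which is the date termination becomes effective.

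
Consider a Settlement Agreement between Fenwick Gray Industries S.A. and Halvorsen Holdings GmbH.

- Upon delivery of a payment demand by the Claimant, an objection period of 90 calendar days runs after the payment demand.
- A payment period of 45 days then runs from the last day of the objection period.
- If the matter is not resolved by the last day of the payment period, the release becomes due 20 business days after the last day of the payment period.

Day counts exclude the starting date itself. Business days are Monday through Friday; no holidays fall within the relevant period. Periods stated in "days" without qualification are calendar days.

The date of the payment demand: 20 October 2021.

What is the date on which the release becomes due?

1 April 2022

The last day of the objection period: 20 October 2021 + 90 days = 18 January 2022.
The last day of the payment period: 45 calendar days after 18 January 2022 is 4 March 2022.
The date on which the release becomes due: 20 business days after Friday, 4 March 2022, skipping weekends — Mar 7, Mar 8, Mar 9, Mar 10, …, Mar 30, Mar 31, Apr 1 — lands on Friday, 1 April 2022.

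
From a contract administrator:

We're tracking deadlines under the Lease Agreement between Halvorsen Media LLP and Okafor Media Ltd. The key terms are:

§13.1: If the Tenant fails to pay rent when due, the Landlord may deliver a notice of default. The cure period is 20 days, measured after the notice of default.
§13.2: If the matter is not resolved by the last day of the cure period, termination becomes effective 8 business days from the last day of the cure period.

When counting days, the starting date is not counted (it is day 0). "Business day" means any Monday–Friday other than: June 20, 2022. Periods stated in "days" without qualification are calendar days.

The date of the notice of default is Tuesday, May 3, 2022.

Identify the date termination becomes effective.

Adding 20 calendar days to May 3, 2022 gives May 23, 2022, which is the last day of the cure period.
The date termination becomes effective: 8 business days after Monday, May 23, 2022, skipping weekends — May 24, May 25, May 26, May 27, May 30, May 31, Jun 1, Jun 2 — lands on Thursday, June 2, 2022.

June 2, 2022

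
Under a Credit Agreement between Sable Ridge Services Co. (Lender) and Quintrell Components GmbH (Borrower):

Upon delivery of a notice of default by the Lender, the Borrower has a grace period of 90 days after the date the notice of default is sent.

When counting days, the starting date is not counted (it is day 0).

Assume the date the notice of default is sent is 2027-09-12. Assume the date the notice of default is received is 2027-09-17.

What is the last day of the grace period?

2027-12-11

The last day of the grace period: 90 calendar days after 2027-09-12 is 2027-12-11.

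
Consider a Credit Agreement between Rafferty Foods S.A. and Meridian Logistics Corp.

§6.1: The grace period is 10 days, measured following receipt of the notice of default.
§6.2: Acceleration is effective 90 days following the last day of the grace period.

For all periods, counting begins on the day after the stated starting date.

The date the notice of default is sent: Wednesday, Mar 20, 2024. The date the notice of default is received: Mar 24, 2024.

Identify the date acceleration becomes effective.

Adding 10 calendar days to Mar 24, 2024 gives Apr 3, 2024, which is the last day of the grace period.
The date acceleration becomes effective: Apr 3, 2024 + 90 days = Jul 2, 2024.

Jul 2, 2024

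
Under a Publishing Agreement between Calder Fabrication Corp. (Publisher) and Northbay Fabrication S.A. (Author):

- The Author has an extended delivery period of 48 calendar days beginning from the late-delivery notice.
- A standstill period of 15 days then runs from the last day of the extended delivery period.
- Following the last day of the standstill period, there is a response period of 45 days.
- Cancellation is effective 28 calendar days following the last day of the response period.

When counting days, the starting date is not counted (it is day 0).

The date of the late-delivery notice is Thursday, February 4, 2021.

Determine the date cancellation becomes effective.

The last day of the extended delivery period: 48 calendar days after February 4, 2021 is March 24, 2021.
The last day of the standstill period: 15 calendar days after March 24, 2021 is April 8, 2021.
Adding 45 calendar days to April 8, 2021 gives May 23, 2021, which is the last day of the response period.
The date cancellation becomes effective: May 23, 2021 + 28 days = June 20, 2021.

June 20, 2021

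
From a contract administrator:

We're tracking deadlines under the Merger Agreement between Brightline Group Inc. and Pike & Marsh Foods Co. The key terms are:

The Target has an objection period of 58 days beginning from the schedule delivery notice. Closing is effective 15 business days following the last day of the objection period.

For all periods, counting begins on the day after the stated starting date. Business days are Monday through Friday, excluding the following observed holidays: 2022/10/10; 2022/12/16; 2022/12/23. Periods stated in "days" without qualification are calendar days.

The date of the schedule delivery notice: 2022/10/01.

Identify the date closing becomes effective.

The last day of the objection period: 2022/10/01 + 58 days = 2022/11/28.
From Monday, 2022/11/28, 15 business days (Nov 29, Nov 30, Dec 1, Dec 2, …, Dec 15, Dec 19, Dec 20, skipping weekends and the listed holiday on Dec 16) brings us to Tuesday, 2022/12/20, which is the date closing becomes effective.

2022/12/20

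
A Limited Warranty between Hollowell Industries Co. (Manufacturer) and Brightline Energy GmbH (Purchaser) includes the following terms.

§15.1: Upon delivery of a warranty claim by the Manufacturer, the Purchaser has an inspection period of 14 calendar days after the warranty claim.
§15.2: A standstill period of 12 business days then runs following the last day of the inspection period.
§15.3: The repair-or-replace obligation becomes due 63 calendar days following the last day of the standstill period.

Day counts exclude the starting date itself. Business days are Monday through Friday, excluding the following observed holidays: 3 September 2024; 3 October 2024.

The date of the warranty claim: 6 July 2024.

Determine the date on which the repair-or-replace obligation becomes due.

8 October 2024

The last day of the inspection period: 14 calendar days after 6 July 2024 is 20 July 2024.
The last day of the standstill period: 12 business days after Saturday, 20 July 2024, skipping weekends — Jul 22, Jul 23, Jul 24, Jul 25, …, Aug 2, Aug 5, Aug 6 — lands on Tuesday, 6 August 2024.
The date on which the repair-or-replace obligation becomes due: 6 August 2024 + 63 days = 8 October 2024.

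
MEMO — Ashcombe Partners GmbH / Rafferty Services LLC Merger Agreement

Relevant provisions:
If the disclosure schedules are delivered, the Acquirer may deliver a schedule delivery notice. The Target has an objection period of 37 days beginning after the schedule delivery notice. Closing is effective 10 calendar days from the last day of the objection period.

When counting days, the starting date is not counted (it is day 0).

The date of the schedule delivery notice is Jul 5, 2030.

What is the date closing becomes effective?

The last day of the objection period: Jul 5, 2030 + 37 days = Aug 11, 2030.
The date closing becomes effective: 10 calendar days after Aug 11, 2030 is Aug 21, 2030.

Aug 21, 2030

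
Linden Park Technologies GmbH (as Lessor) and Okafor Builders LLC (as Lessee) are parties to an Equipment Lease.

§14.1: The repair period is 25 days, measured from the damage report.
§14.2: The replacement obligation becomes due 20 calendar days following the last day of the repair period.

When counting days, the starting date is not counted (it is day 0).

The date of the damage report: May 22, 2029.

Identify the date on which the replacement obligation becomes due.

The last day of the repair period: May 22, 2029 + 25 days = Jun 16, 2029.
The date on which the replacement obligation becomes due: 20 calendar days after Jun 16, 2029 is Jul 6, 2029.

Jul 6, 2029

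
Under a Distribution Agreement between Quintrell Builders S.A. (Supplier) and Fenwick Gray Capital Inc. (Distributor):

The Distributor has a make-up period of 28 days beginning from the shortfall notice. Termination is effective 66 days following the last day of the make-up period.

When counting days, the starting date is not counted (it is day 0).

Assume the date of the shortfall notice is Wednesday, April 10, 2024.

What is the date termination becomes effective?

Adding 28 calendar days to April 10, 2024 gives May 8, 2024, which is the last day of the make-up period.
The date termination becomes effective: 66 calendar days after May 8, 2024 is July 13, 2024.

July 13, 2024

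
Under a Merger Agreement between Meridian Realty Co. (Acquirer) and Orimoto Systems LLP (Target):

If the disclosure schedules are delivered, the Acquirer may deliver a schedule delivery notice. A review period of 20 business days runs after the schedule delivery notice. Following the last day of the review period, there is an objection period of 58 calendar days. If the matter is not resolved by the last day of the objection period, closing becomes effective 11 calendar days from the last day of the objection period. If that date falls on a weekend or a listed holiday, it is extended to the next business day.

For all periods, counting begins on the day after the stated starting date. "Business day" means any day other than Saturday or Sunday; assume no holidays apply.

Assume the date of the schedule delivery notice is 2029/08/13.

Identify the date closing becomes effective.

The last day of the review period: 20 business days after Monday, 2029/08/13, skipping weekends — Aug 14, Aug 15, Aug 16, Aug 17, …, Sep 6, Sep 7, Sep 10 — lands on Monday, 2029/09/10.
The last day of the objection period: 2029/09/10 + 58 days = 2029/11/07.
Adding 11 calendar days to 2029/11/07 gives 2029/11/18, which is the date closing becomes effective. That falls on a Sunday, so it rolls to the next business day, Monday, 2029/11/19.

2029/11/19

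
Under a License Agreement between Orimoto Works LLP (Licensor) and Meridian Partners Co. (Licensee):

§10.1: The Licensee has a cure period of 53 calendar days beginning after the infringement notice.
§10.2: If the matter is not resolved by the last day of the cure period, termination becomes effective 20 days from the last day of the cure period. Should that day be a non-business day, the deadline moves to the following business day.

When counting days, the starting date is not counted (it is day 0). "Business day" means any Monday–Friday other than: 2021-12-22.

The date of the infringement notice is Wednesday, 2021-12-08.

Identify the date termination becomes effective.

2022-02-21

The last day of the cure period: 53 calendar days after 2021-12-08 is 2022-01-30.
The date termination becomes effective: 2022-01-30 + 20 days = 2022-02-19. That falls on a Saturday, so it rolls to the next business day, Monday, 2022-02-21.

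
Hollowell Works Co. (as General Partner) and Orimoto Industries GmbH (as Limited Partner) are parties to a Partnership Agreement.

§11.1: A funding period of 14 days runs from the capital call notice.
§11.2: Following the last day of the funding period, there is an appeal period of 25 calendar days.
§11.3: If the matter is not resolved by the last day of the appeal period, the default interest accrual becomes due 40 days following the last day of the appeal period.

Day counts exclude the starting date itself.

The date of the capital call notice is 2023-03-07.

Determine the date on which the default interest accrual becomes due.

The last day of the funding period: 2023-03-07 + 14 days = 2023-03-21.
Adding 25 calendar days to 2023-03-21 gives 2023-04-15, which is the last day of the appeal period.
Adding 40 calendar days to 2023-04-15 gives 2023-05-25, which is the date on which the default interest accrual becomes due.

2023-05-25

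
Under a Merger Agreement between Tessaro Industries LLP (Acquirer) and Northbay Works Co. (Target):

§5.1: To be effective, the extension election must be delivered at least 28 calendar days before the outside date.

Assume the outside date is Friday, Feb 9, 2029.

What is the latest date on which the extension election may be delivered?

Counting back 28 calendar days from Feb 9, 2029 gives Jan 12, 2029.

Jan 12, 2029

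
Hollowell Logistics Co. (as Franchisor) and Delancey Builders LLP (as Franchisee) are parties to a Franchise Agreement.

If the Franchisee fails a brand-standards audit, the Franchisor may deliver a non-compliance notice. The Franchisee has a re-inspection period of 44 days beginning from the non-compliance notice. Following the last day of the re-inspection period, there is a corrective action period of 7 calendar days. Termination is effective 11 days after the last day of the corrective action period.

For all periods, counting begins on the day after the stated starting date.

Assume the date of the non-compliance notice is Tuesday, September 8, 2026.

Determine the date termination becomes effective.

The last day of the re-inspection period: 44 calendar days after September 8, 2026 is October 22, 2026.
The last day of the corrective action period: October 22, 2026 + 7 days = October 29, 2026.
The date termination becomes effective: October 29, 2026 + 11 days = November 9, 2026.

November 9, 2026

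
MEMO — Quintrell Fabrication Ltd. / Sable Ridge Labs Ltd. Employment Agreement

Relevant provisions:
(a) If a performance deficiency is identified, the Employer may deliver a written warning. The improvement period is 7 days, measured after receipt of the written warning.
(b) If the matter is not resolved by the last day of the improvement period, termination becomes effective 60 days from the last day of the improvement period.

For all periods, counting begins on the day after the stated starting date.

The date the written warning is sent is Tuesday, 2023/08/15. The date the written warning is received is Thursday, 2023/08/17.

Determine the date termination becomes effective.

The last day of the improvement period: 2023/08/17 + 7 days = 2023/08/24.
Adding 60 calendar days to 2023/08/24 gives 2023/10/23, which is the date termination becomes effective.

2023/10/23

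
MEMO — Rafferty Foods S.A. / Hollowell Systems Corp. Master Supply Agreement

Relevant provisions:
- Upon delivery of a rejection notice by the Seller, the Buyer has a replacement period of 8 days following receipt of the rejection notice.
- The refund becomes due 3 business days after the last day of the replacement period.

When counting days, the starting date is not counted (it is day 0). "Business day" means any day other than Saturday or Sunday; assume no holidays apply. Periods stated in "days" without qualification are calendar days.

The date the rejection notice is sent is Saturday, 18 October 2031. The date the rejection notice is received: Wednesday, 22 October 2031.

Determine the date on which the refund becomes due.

The last day of the replacement period: 8 calendar days after 22 October 2031 is 30 October 2031.
The date on which the refund becomes due: 3 business days after Thursday, 30 October 2031, skipping weekends — Oct 31, Nov 3, Nov 4 — lands on Tuesday, 4 November 2031.

4 November 2031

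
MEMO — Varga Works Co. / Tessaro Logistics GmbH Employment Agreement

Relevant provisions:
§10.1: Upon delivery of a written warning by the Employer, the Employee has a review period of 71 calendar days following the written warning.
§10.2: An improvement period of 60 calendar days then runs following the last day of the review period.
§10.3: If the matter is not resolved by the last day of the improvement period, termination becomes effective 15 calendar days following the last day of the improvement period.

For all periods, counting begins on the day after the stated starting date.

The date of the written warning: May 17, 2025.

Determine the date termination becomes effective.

Oct 10, 2025

The last day of the review period: 71 calendar days after May 17, 2025 is Jul 27, 2025.
Adding 60 calendar days to Jul 27, 2025 gives Sep 25, 2025, which is the last day of the improvement period.
The date termination becomes effective: 15 calendar days after Sep 25, 2025 is Oct 10, 2025.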